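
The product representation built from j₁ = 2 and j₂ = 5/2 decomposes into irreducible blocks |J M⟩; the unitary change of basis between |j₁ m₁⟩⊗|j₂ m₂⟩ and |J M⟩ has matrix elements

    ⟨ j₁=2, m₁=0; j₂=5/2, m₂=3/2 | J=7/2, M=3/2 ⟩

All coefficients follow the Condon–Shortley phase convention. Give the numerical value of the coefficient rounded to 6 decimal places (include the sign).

-0.534522

j₁+j₂−J=1  J+j₁−j₂=3  J−j₁+j₂=4  j₁+j₂+J+1=9
(j₁±m₁, j₂±m₂, J±M) = (2,2,4,1,5,2)
P² = 512/7
sum k=0..1:
  [0] +1/48 = 1/48
  [1] −1/12 = -1/12
S = -1/16
C² = P²·S² = 2/7 ; C = -0.534522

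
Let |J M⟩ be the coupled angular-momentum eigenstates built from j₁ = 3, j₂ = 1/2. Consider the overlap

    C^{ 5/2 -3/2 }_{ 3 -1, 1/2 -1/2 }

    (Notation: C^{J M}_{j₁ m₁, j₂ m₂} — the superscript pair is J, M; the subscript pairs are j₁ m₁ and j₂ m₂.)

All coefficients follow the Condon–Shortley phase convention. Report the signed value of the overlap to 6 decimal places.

+0.534522  (= +√(2/7))

triangle: 1!×5!×0!/7! = 120/5040
(j±m)!: 2!×4!×0!×1!×1!×4! = 1152
prefactor² = (2J+1)×Δ×N² = 1152/7
  k=0: +1/(0!×1!×4!×0!×1!×0!) = 1/24
Σ = 1/24  ⇒  CG² = 1152/7×(1/24)² = 2/7
CG = +√(2/7) = +0.534522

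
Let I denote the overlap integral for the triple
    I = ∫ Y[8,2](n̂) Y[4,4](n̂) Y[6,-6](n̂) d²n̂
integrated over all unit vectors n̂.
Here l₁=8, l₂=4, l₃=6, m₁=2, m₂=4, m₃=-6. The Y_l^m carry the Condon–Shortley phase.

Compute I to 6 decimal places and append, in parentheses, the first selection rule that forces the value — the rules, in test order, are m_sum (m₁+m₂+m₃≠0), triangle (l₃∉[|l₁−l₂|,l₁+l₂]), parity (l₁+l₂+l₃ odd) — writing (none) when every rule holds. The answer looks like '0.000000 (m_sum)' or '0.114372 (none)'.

-0.011709 (none)

Rules hold: Σm=0, L=18 even, 4≤6≤12.
N = 17·9·13 = 1989
Δ = 6!·10!·2!/19! = 1/23279256
Racah Σ t=2..4: t=2:+1/1658880 t=3:−1/518400 t=4:+1/1658880 = -1/1382400
⇒ 3j(8 4 6; 0 0 0)² = 504/46189, sgn -1
Racah Σ t=6..6: t=6:+1/5225472000 = 1/5225472000
⇒ 3j(8 4 6; 2 4 -6)² = 1/12597, sgn +1
4πI² = N·(3j₀)²·(3jₘ)² = 1512/877591
I = -1·√(0.0017229/4π) = -0.01170914
No selection rule forces the value: the integral is nonzero (none).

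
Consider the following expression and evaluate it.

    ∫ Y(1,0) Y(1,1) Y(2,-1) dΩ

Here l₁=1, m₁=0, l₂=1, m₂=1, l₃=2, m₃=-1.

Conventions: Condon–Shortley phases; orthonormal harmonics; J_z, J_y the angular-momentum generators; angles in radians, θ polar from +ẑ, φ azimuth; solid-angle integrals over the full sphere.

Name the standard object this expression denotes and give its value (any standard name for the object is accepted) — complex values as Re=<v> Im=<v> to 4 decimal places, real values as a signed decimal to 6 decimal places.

This is a Gaunt coefficient — the integral of a triple product of spherical harmonics over the sphere.
Rules hold: Σm=0, L=4 even, 0≤2≤2.
N = 3·3·5 = 45
Δ = 0!·2!·2!/5! = 1/30
Racah Σ t=0..0: t=0:+1/1 = 1/1
⇒ 3j(1 1 2; 0 0 0)² = 2/15, sgn +1
Racah Σ t=0..0: t=0:+1/2 = 1/2
⇒ 3j(1 1 2; 0 1 -1)² = 1/10, sgn -1
4πI² = N·(3j₀)²·(3jₘ)² = 3/5
I = -1·√(0.6/4π) = -0.21850969

Gaunt coefficient, -0.218510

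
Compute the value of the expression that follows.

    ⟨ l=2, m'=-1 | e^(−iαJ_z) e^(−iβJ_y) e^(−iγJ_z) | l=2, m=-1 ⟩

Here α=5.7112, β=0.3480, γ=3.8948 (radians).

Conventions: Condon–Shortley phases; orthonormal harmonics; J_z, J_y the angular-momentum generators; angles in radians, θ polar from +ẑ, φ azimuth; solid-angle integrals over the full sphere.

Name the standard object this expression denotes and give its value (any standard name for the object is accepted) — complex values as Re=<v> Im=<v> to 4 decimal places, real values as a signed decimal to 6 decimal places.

Wigner D-matrix element, Re=-0.8398 Im=-0.1539

This is a Wigner D-matrix element — the rotation-matrix element ⟨l m'| R(α,β,γ) |l m⟩ in the angular-momentum basis.
Split into d^2_{-1,-1}(β=0.3480) × two z-phases.
With c≡cos(β/2)=0.984900 and s≡sin(β/2)=0.173123, N=[1·6·1·6]^{1/2}=6.000000
k: max(0,(-1)−(-1))=0 … min(2+(-1),2−(-1))=1
  k=0: (−1)^0·6.0000/(6)·0.9849^4·0.1731^0 = +0.940955
  k=1: (−1)^1·6.0000/(2)·0.9849^2·0.1731^2 = -0.087220
d^2_{-1,-1}(0.3480) = +0.940955 -0.087220 = +0.853735
Attach z-rotation phases: D = e^{-i(-1)(5.7112)}·(+0.853735)·e^{-i(-1)(3.8948)} = -0.839754-0.153870i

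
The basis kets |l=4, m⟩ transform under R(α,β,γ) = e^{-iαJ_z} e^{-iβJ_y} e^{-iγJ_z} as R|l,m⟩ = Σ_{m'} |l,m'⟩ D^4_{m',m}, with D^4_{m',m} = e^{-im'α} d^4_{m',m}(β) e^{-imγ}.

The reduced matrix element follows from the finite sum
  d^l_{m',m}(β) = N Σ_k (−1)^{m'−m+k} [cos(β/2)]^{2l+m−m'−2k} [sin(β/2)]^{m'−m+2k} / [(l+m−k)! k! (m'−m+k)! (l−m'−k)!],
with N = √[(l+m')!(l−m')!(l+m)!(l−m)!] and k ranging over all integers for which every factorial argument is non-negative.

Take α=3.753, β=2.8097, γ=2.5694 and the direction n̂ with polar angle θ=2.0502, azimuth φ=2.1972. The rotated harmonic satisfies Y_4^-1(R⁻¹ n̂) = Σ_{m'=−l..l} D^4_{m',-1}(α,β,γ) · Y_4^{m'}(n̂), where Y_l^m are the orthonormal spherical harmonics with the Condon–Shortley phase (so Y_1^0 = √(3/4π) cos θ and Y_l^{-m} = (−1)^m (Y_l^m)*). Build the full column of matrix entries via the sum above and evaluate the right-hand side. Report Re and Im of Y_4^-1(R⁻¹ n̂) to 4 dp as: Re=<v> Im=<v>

Re=0.2040 Im=0.2297

Need the full column D^4_{m',-1} for m'=−4..4 at α=3.7530, β=2.8097, γ=2.5694.
cos(β/2)=0.165186, sin(β/2)=0.986262
d^4_{-4,-1}: single k=3 term ⇒ +0.000883;  D = +0.000263-0.000843i
d^4_{-3,-1}: k∈[2..3] ⇒ +0.000157 -0.009319 = -0.009162;  D = -0.002784-0.008729i
d^4_{-2,-1}: k∈[1..3] ⇒ +0.000014 -0.002503 +0.059483 = +0.056994;  D = -0.045351-0.034520i
d^4_{-1,-1}: k∈[0..3] ⇒ +0.000001 -0.000296 +0.021134 -0.251131 = -0.230293;  D = -0.230116-0.009029i
d^4_{0,-1}: k∈[0..3] ⇒ -0.000015 +0.003166 -0.112862 +0.670556 = +0.560846;  D = -0.471512+0.303685i
d^4_{1,-1}: k∈[0..3] ⇒ +0.000198 -0.021134 +0.376696 -0.895241 = -0.539481;  D = -0.203705+0.499544i
d^4_{2,-1}: k∈[0..2] ⇒ -0.001669 +0.089225 -0.636145 = -0.548589;  D = -0.121972-0.534858i
d^4_{3,-1}: k∈[0..1] ⇒ +0.009319 -0.199329 = -0.190010;  D = +0.140932+0.127443i
d^4_{4,-1}: single k=0 term ⇒ -0.031476;  D = -0.031235-0.003886i
Y_4^{m'}(θ=2.0502,φ=2.1972) and Σ D·Y over m':
  (+0.0003-0.0008i)·(-0.2206-0.1629i)  (-0.0028-0.0087i)·(-0.3842+0.1224i)  (-0.0454-0.0345i)·(-0.0403+0.1224i)  (-0.2301-0.0090i)·(-0.1715-0.2370i)  (-0.4715+0.3037i)·(-0.1902+0.0000i)  (-0.2037+0.4995i)·(+0.1715-0.2370i)  (-0.1220-0.5349i)·(-0.0403-0.1224i)  (+0.1409+0.1274i)·(+0.3842+0.1224i)  (-0.0312-0.0039i)·(-0.2206+0.1629i)
Y_4^-1(R⁻¹ n̂) = +0.203987+0.229695i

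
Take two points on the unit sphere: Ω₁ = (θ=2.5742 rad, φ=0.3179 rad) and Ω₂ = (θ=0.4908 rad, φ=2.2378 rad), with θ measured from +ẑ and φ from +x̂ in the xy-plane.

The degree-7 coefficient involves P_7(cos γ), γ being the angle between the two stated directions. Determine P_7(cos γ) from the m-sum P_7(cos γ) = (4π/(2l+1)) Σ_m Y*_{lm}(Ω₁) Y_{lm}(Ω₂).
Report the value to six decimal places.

0.344859

Term-by-term m-sum for l=7 (normalisation 4π/15 = 0.837758):
  m=-7: (-0.003942+0.005137i) × (-0.002582-0.000112i) = +0.000011-0.000013i  (running Σ = +0.000011-0.000013i)
  m=-6: (+0.012557-0.035886i) × (+0.011798-0.013716i) = -0.000344-0.000596i  (running Σ = -0.000333-0.000608i)
  m=-5: (-0.002537+0.135623i) × (+0.014950+0.076323i) = -0.010389+0.001834i  (running Σ = -0.010722+0.001225i)
  m=-4: (-0.095038-0.308110i) × (-0.202171-0.103608i) = -0.012709+0.072138i  (running Σ = -0.023431+0.073363i)
  m=-3: (+0.282096+0.397580i) × (+0.402019-0.184479i) = +0.186753+0.107794i  (running Σ = +0.163322+0.181157i)
  m=-2: (-0.278874-0.205819i) × (-0.114758+0.475552i) = +0.129880-0.108999i  (running Σ = +0.293203+0.072157i)
  m=-1: (-0.164378-0.054090i) × (-0.044944-0.057080i) = +0.004300+0.011814i  (running Σ = +0.297503+0.083971i)
  m=0: (+0.412926-0.000000i) × (-0.444055+0.000000i) = -0.183362+0.000000i  (running Σ = +0.114142+0.083971i)
  m=1: (+0.164378-0.054090i) × (+0.044944-0.057080i) = +0.004300-0.011814i  (running Σ = +0.118442+0.072157i)
  m=2: (-0.278874+0.205819i) × (-0.114758-0.475552i) = +0.129880+0.108999i  (running Σ = +0.248322+0.181157i)
  m=3: (-0.282096+0.397580i) × (-0.402019-0.184479i) = +0.186753-0.107794i  (running Σ = +0.435075+0.073363i)
  m=4: (-0.095038+0.308110i) × (-0.202171+0.103608i) = -0.012709-0.072138i  (running Σ = +0.422367+0.001225i)
  m=5: (+0.002537+0.135623i) × (-0.014950+0.076323i) = -0.010389-0.001834i  (running Σ = +0.411978-0.000608i)
  m=6: (+0.012557+0.035886i) × (+0.011798+0.013716i) = -0.000344+0.000596i  (running Σ = +0.411634-0.000013i)
  m=7: (+0.003942+0.005137i) × (+0.002582-0.000112i) = +0.000011+0.000013i  (running Σ = +0.411645+0.000000i)
Accumulated sum +0.411645+0.000000i; after 4π/(2l+1) scaling, +0.344859+0.000000i ⇒ P_7 = 0.344859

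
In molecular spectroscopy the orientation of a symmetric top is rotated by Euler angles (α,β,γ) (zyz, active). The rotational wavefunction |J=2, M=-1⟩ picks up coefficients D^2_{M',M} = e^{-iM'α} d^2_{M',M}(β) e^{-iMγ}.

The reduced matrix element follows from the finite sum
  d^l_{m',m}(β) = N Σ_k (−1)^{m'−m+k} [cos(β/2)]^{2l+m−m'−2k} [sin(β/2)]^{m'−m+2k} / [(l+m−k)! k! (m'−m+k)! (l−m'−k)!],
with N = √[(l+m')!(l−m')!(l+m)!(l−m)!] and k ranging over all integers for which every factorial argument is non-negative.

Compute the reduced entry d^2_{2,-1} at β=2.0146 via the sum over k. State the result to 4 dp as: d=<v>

d^2_{2,-1}(β=2.0146) via the finite sum:
Half-angle: c=0.534145, s=0.845393. N=√(24·1·1·6)=12.000000
k∈{0} keeps every argument non-negative
  k=0: (−1)^3·12.0000/(6)·0.5341^1·0.8454^3 = -0.645453
d^2_{2,-1}(2.0146) = -0.645453

d=-0.6455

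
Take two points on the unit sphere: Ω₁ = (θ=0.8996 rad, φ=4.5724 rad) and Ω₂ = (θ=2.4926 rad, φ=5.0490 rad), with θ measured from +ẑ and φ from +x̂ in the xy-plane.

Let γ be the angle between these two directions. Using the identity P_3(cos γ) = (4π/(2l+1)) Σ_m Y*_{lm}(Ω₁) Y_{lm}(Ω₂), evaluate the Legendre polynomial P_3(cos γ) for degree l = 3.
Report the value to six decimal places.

Term-by-term m-sum for l=3 (normalisation 4π/7 = 1.795196):
  term(m=-3) = (0.002593, -0.018271)   from Y*(Ω₁)=(0.081688, 0.182938), Y(Ω₂)=(-0.077994, -0.049003)
  term(m=-2) = (-0.067126, 0.094505)   from Y*(Ω₁)=(-0.374579, 0.107703), Y(Ω₂)=(0.232524, -0.185440)
  term(m=-1) = (0.089165, -0.046036)   from Y*(Ω₁)=(-0.032980, -0.234046), Y(Ω₂)=(0.140227, 0.400732)
  term(m=+0) = (0.012770, 0.000000)   from Y*(Ω₁)=(-0.247418, -0.000000), Y(Ω₂)=(-0.051612, 0.000000)
  term(m=+1) = (0.089165, 0.046036)   from Y*(Ω₁)=(0.032980, -0.234046), Y(Ω₂)=(-0.140227, 0.400732)
  term(m=+2) = (-0.067126, -0.094505)   from Y*(Ω₁)=(-0.374579, -0.107703), Y(Ω₂)=(0.232524, 0.185440)
  term(m=+3) = (0.002593, 0.018271)   from Y*(Ω₁)=(-0.081688, 0.182938), Y(Ω₂)=(0.077994, -0.049003)
Σ over m = (0.062034, 0.000000); ×(4π/7) → (0.111364, 0.000000). Real part: 0.111364

0.111364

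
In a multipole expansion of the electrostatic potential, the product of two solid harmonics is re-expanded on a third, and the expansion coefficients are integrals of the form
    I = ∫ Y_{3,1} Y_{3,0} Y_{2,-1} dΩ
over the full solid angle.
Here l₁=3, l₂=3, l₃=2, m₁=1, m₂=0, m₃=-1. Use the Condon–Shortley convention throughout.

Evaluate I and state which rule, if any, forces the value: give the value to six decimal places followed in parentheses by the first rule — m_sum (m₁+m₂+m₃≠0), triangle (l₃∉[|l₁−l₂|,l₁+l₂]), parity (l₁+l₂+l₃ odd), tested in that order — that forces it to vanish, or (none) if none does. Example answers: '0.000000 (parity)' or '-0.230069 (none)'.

Checks pass: Σm=0; 8 even; l₃=2∈[0,6].
(2·3+1)(2·3+1)(2·2+1) = 245
Δ: 4! 2! 2! / 9! → 1/3780
sum: t=1:−1/24 t=2:+1/4 t=3:−1/24 = 1/6
3j²(3 3 2; 0 0 0) = Δ·Π!·Σ² = 4/105  (sign +1)
sum: t=1:−1/12 t=2:+1/8 = 1/24
3j²(3 3 2; 1 0 -1) = Δ·Π!·Σ² = 1/210  (sign -1)
combine: 4πI² = 245·4/105·1/210 = 2/45
take √, sign -1: I = -0.05947080
No selection rule forces the value: the integral is nonzero (none).

-0.059471 (none)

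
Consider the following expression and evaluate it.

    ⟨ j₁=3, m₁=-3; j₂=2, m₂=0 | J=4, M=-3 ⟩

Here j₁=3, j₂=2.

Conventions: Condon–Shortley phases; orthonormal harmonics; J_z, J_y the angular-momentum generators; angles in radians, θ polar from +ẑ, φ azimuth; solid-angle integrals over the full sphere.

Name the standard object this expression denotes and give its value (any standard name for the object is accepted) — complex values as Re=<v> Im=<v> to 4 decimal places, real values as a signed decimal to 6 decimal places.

Clebsch–Gordan coefficient, −√(9/20) ≈ -0.670820

This is a Clebsch–Gordan (vector-coupling) coefficient.
triangle: 1!·5!·3!/10! = 720/3628800
(j±m)!: 0!·6!·2!·2!·1!·7! = 14515200
prefactor² = (2J+1)·Δ·N² = 25920
  k=1: −1/(1!·0!·5!·1!·0!·2!) = -1/240
Σ = -1/240  ⇒  CG² = 25920·(-1/240)² = 9/20
CG = −√(9/20) = -0.670820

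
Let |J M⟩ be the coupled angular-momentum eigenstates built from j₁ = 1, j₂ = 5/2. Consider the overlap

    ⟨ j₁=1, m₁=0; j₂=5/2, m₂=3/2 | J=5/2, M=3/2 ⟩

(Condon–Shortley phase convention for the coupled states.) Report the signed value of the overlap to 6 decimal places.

-0.507093

j₁+j₂−J=1  J+j₁−j₂=1  J−j₁+j₂=4  j₁+j₂+J+1=7
(j₁±m₁, j₂±m₂, J±M) = (1,1,4,1,4,1)
P² = 576/35
sum k=0..1:
  [0] +1/24 = 1/24
  [1] −1/6 = -1/6
S = -1/8
C² = P²·S² = 9/35 ; C = -0.507093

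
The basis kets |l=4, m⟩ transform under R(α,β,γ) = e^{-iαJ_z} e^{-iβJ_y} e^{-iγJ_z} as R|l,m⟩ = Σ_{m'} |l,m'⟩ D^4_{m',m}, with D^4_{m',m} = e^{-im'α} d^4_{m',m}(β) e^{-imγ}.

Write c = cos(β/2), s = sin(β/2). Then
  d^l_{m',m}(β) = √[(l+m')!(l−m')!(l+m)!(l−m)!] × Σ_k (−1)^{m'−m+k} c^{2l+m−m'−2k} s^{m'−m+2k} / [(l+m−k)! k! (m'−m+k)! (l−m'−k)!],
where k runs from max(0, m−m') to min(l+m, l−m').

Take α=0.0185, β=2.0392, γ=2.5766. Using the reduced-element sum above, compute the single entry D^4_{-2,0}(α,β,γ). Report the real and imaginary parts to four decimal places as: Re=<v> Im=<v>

Re=0.1342 Im=0.0050

First d^4_{-2,0}(β=2.0392), then the phase factors e^{-i(-2)α} and e^{-i(0)γ}:
Half-angle: c=0.523707, s=0.851899. N=√(2·720·24·24)=910.735966
Admissible k: 2..4 (factorial args all ≥0)
  k=2: (−1)^0·910.7360/(96)·0.5237^6·0.8519^2 = +0.142045
  k=3: (−1)^1·910.7360/(36)·0.5237^4·0.8519^4 = -1.002292
  k=4: (−1)^2·910.7360/(96)·0.5237^2·0.8519^6 = +0.994546
d^4_{-2,0}(2.0392) = +0.142045 -1.002292 +0.994546 = +0.134299
Phases: e^{-i·(-2)·0.0185}=+0.999316+0.036992i, e^{-i·(0)·2.5766}=+1.000000+0.000000i ⇒ D=+0.134207+0.004968i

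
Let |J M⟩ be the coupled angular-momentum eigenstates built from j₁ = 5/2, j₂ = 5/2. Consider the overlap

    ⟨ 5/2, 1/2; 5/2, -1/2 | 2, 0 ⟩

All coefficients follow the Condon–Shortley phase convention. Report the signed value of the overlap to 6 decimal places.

−√(4/21) ≈ -0.436436

j₁+j₂−J=3  J+j₁−j₂=2  J−j₁+j₂=2  j₁+j₂+J+1=8
(j₁±m₁, j₂±m₂, J±M) = (3,2,2,3,2,2)
P² = 12/7
sum k=0..2:
  [0] +1/24 = 1/24
  [1] −1/2 = -1/2
  [2] +1/8 = 1/8
S = -1/3
C² = P²·S² = 4/21 ; C = -0.436436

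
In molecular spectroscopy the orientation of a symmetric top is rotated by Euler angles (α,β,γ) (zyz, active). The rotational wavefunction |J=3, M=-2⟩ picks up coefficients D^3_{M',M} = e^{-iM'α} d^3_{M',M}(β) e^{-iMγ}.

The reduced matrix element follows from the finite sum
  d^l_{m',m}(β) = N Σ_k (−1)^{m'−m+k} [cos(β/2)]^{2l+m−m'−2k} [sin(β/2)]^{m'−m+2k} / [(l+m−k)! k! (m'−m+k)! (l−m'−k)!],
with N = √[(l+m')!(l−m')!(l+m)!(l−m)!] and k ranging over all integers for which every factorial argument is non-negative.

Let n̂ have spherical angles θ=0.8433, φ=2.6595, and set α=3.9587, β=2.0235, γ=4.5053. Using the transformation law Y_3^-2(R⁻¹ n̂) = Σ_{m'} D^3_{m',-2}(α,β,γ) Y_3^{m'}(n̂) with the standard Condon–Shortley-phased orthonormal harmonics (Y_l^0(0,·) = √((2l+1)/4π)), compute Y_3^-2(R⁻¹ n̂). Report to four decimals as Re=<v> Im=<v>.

Need the full column D^3_{m',-2} for m'=−3..3 at α=3.9587, β=2.0235, γ=4.5053.
cos(β/2)=0.530378, sin(β/2)=0.847761
d^3_{-3,-2}: single k=1 term ⇒ +0.087152;  D = -0.039186+0.077845i
d^3_{-2,-2}: k∈[0..1] ⇒ +0.022259 -0.284354 = -0.262094;  D = +0.090059+0.246136i
d^3_{-1,-2}: k∈[0..1] ⇒ -0.112513 +0.574920 = +0.462407;  D = +0.425376+0.181317i
d^3_{0,-2}: k∈[0..1] ⇒ +0.311494 -0.795840 = -0.484346;  D = +0.443394-0.194919i
d^3_{1,-2}: k∈[0..1] ⇒ -0.574920 +0.734435 = +0.159515;  D = +0.053123-0.150410i
d^3_{2,-2}: k∈[0..1] ⇒ +0.726499 -0.371229 = +0.355271;  D = +0.163299+0.315517i
d^3_{3,-2}: single k=0 term ⇒ -0.568891;  D = +0.547346+0.155079i
Y_3^{m'}(θ=0.8433,φ=2.6595) and Σ D·Y over m':
  (-0.0392+0.0778i)·(-0.0216-0.1725i)  (+0.0901+0.2461i)·(+0.2161+0.3114i)  (+0.4254+0.1813i)·(-0.2590-0.1355i)  (+0.4434-0.1949i)·(-0.1958+0.0000i)  (+0.0531-0.1504i)·(+0.2590-0.1355i)  (+0.1633+0.3155i)·(+0.2161-0.3114i)  (+0.5473+0.1551i)·(+0.0216-0.1725i)
Y_3^-2(R⁻¹ n̂) = -0.049839-0.100015i

Re=-0.0498 Im=-0.1000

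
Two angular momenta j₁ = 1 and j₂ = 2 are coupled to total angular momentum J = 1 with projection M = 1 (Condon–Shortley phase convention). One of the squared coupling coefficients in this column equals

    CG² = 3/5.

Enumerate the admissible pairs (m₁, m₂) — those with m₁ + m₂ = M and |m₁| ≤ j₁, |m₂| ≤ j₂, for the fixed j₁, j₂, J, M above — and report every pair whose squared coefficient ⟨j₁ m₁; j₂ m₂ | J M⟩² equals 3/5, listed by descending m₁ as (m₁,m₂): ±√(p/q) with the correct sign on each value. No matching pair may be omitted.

(-1,2): +√(3/5)

Admissible pairs with m₁+m₂ = M = 1: (-1,2), (0,1), (1,0)
  (m₁,m₂)=(1,0): CG² = 1/10, CG = +√(1/10)
  (m₁,m₂)=(0,1): CG² = 3/10, CG = −√(3/10)
  (m₁,m₂)=(-1,2): CG² = 3/5, CG = +√(3/5)   ← matches the target
Pairs with CG² = 3/5: (-1,2): +√(3/5)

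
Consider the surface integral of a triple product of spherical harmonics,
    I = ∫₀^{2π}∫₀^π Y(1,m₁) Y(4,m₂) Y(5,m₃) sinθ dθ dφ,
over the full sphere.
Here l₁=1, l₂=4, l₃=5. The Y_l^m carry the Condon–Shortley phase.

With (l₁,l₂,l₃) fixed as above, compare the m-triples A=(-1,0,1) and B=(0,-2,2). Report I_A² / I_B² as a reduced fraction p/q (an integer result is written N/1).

Same 1,4,5: normalisation and zero-m 3j drop out of the ratio.
A: Δ: 0! 2! 8! / 11! → 1/495; sum: t=0:+1/1152 = 1/1152; 3j²(1 4 5; -1 0 1) = Δ·Π!·Σ² = 1/33  (sign +1)
B: Δ: 0! 2! 8! / 11! → 1/495; sum: t=0:+1/1440 = 1/1440; 3j²(1 4 5; 0 -2 2) = Δ·Π!·Σ² = 7/165  (sign -1)
I_A²/I_B² = (1/33)/(7/165) = 5/7

5/7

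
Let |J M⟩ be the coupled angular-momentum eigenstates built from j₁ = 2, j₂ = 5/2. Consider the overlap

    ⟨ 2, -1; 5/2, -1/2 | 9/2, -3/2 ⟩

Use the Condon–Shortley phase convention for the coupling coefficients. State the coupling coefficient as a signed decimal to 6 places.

√[10·0!4!5!/10! · 1!3!2!3!3!6!] = √(17280/7)
  +(−1)^0/∏(0,0,3,2,1,3)! = 1/72  (running 1/72)
⟨..|..⟩ = √(17280/7)·(1/72) = +0.690066

+0.690066  (= +√(10/21))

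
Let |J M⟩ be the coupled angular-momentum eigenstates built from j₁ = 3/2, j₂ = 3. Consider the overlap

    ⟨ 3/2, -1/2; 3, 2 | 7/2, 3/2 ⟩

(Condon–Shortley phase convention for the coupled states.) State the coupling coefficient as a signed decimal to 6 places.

−√(3/7) = -0.654654

√[8·1!2!5!/9! · 1!2!5!1!5!2!] = √(6400/21)
  +(−1)^0/∏(0,1,2,5,0,0)! = 1/240  (running 1/240)
  +(−1)^1/∏(1,0,1,4,1,1)! = -1/24  (running -3/80)
⟨..|..⟩ = √(6400/21)·(-3/80) = -0.654654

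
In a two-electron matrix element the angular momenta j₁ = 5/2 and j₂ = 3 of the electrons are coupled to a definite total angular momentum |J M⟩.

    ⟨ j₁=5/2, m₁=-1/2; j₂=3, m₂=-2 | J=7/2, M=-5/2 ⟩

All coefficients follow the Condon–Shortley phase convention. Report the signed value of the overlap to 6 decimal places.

-0.178174

√[8·2!3!4!/10! · 2!3!1!5!1!6!] = √(4608/7)
  +(−1)^0/∏(0,2,3,1,0,3)! = 1/72  (running 1/72)
  +(−1)^1/∏(1,1,2,0,1,4)! = -1/48  (running -1/144)
⟨..|..⟩ = √(4608/7)·(-1/144) = -0.178174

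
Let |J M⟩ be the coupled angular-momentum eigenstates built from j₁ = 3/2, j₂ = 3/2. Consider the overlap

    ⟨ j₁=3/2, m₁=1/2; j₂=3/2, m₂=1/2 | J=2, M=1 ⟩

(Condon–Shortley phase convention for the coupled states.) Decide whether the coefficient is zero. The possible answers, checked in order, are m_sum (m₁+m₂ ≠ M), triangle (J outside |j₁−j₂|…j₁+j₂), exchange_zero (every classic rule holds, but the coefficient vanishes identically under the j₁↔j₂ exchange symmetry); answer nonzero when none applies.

exchange_zero

m-sum: m₁+m₂ = 1/2+1/2 = 1, M = 1  ✓
triangle: |j₁−j₂| = 0 ≤ J = 2 ≤ j₁+j₂ = 3  ✓
exchange: j₁=j₂ and m₁=m₂, and (−1)^(j₁+j₂−J) = (−1)^1 = −1 forces ⟨j₁m₁;j₂m₂|JM⟩ = −⟨j₂m₂;j₁m₁|JM⟩ = −⟨j₁m₁;j₂m₂|JM⟩ ⇒ the coefficient vanishes identically
Racah sum check: Σ_k collapses to 0 ⇒ CG = 0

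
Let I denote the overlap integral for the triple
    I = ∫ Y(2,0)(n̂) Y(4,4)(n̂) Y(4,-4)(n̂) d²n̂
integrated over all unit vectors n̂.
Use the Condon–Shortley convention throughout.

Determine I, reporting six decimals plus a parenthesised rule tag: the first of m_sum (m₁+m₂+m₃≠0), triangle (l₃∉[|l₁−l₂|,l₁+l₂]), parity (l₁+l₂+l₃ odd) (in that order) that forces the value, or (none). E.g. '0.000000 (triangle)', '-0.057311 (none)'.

-0.229376 (none)

m-sum 0 ✓  L=10 even ✓  2≤4≤6 ✓
Π(2lᵢ+1) = 5×9×9 = 405
triangle coeff Δ(2,4,4) = 1/13860
Σ_t [0,2]: t=0:+1/192 t=1:−1/36 t=2:+1/192 = -5/288
(3j)²=20/693 [(2 4 4; 0 0 0)], sign=-1
Σ_t [2,2]: t=2:+1/2880 = 1/2880
(3j)²=28/495 [(2 4 4; 0 4 -4)], sign=+1
⇒ 4πI² = 80/121
I = (-1)√(80/121/(4π)) = -0.22937568
No selection rule forces the value: the integral is nonzero (none).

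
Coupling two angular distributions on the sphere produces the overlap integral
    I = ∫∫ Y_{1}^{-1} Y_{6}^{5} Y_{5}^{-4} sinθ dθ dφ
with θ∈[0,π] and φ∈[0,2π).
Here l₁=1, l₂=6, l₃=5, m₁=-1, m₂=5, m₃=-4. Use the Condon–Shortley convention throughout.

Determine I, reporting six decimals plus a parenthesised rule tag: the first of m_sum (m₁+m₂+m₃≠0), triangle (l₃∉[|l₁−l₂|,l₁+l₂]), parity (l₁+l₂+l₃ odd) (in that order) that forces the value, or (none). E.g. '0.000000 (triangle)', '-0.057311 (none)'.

Rules hold: Σm=0, L=12 even, 5≤5≤7.
N = 3·13·11 = 429
Δ = 2!·0!·10!/13! = 1/858
Racah Σ t=1..1: t=1:−1/14400 = -1/14400
⇒ 3j(1 6 5; 0 0 0)² = 6/143, sgn +1
Racah Σ t=2..2: t=2:+1/725760 = 1/725760
⇒ 3j(1 6 5; -1 5 -4)² = 5/78, sgn -1
4πI² = N·(3j₀)²·(3jₘ)² = 15/13
I = -1·√(1.15385/4π) = -0.30301841
No selection rule forces the value: the integral is nonzero (none).

-0.303018 (none)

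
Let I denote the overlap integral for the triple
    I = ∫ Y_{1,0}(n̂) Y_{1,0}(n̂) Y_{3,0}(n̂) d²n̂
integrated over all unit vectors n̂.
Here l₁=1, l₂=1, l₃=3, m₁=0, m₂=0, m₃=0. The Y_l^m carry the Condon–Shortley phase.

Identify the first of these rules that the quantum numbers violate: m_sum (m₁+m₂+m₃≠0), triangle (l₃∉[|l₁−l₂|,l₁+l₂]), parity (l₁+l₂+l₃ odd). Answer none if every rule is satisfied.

azimuthal sum: 0 + 0 + 0 = 0  ✓
l₃ must lie in [0,2]; have l₃=3  ✗
L = 1 + 1 + 3 = 5 (odd)

triangle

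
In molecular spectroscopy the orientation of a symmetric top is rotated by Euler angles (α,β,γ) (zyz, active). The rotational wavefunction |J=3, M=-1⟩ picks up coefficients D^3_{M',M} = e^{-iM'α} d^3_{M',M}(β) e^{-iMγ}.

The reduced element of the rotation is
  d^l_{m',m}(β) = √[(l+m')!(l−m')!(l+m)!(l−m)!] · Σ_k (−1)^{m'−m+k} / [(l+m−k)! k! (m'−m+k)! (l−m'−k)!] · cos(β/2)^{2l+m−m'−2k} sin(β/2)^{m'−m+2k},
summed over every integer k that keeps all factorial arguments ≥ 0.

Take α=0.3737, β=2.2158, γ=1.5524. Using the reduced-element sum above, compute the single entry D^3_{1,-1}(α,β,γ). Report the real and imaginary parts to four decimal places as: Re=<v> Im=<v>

Re=-0.1216 Im=-0.2942

First d^3_{1,-1}(β=2.2158), then the phase factors e^{-i(1)α} and e^{-i(-1)γ}:
With c≡cos(β/2)=0.446542 and s≡sin(β/2)=0.894763, N=[24·2·2·24]^{1/2}=48.000000
k: max(0,(-1)−(1))=0 … min(3+(-1),3−(1))=2
  k=0: (−1)^2·48.0000/(8)·0.4465^4·0.8948^2 = +0.190992
  k=1: (−1)^3·48.0000/(6)·0.4465^2·0.8948^4 = -1.022458
  k=2: (−1)^4·48.0000/(48)·0.4465^0·0.8948^6 = +0.513154
d^3_{1,-1}(2.2158) = +0.190992 -1.022458 +0.513154 = -0.318312
Attach z-rotation phases: D = e^{-i(1)(0.3737)}·(-0.318312)·e^{-i(-1)(1.5524)} = -0.121636-0.294156i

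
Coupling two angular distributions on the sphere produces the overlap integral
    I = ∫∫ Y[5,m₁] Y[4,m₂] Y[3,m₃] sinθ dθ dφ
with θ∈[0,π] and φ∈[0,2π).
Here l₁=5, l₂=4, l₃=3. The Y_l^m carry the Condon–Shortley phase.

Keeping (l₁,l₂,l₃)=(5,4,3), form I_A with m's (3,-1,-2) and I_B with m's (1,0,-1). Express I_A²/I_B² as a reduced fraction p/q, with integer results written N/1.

21/121

Shared (l₁,l₂,l₃)=(5,4,3): N and (l;000)² cancel in I_A²/I_B².
A: Δ = 6!·4!·2!/13! = 1/180180; Racah Σ t=1..2: t=1:−1/1440 t=2:+1/1152 = 1/5760; ⇒ 3j(5 4 3; 3 -1 -2)² = 1/858, sgn -1
B: Δ = 6!·4!·2!/13! = 1/180180; Racah Σ t=2..4: t=2:+1/384 t=3:−1/216 t=4:+1/2304 = -11/6912; ⇒ 3j(5 4 3; 1 0 -1)² = 11/1638, sgn -1
I_A²/I_B² = (1/858)/(11/1638) = 21/121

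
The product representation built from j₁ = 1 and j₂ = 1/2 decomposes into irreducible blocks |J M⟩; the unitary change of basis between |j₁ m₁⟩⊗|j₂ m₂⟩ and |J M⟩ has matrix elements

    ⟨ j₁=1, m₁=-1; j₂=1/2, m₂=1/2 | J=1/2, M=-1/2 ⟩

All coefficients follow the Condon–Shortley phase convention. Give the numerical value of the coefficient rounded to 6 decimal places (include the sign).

−√(2/3) ≈ -0.816497

triangle: 1!*1!*0!/3! = 1/6
(j±m)!: 0!*2!*1!*0!*0!*1! = 2
prefactor² = (2J+1)*Δ*N² = 2/3
  k=1: −1/(1!*0!*1!*0!*0!*0!) = -1
Σ = -1  ⇒  CG² = 2/3*(-1)² = 2/3
CG = −√(2/3) = -0.816497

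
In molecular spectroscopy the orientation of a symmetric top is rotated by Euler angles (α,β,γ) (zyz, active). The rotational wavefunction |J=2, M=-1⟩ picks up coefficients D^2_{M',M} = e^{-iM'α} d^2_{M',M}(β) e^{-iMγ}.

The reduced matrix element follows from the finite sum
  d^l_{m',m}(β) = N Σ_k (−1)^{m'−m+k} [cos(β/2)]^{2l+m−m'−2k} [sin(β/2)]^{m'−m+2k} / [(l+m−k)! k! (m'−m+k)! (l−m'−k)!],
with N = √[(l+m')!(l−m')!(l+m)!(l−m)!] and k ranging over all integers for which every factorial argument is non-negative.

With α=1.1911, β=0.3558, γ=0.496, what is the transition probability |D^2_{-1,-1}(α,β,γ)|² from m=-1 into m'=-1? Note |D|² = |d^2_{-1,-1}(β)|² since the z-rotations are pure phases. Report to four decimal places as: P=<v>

First d^2_{-1,-1}(β=0.3558), then the phase factors e^{-i(-1)α} and e^{-i(-1)γ}:
c=cos(0.355800/2)=0.984217, s=sin(0.355800/2)=0.176963; N=√[1·6·1·6]=6.000000
k: max(0,(-1)−(-1))=0 … min(2+(-1),2−(-1))=1
  k=0: (−1)^0·6.0000/(6)·0.9842^4·0.1770^0 = +0.938349
  k=1: (−1)^1·6.0000/(2)·0.9842^2·0.1770^2 = -0.091006
d^2_{-1,-1}(0.3558) = +0.938349 -0.091006 = +0.847343
|D^2_{-1,-1}|² = |d^2_{-1,-1}(β)|² = (+0.847343)² = 0.717990 (the z-rotation phases have unit modulus)

P=0.7180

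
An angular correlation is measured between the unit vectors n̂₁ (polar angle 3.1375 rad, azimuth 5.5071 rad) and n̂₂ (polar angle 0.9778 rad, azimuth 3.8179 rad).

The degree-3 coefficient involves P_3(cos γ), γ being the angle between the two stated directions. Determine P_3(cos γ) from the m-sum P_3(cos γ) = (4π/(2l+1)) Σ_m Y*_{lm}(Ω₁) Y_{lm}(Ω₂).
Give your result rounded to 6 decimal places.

0.401601

Term-by-term m-sum for l=3 (normalisation 4π/7 = 1.795196):
  m=-3: (-0.000000, -0.000000) × (0.105231, 0.213399) = (0.000000, -0.000000)  (running Σ = (0.000000, -0.000000))
  m=-2: (-0.000000, 0.000017) × (0.085015, -0.383452) = (0.000007, 0.000002)  (running Σ = (0.000007, 0.000002))
  m=-1: (0.003776, -0.003706) × (-0.117373, 0.094200) = (-0.000094, 0.000791)  (running Σ = (-0.000088, 0.000792))
  m=0: (-0.746315, -0.000000) × (-0.299986, 0.000000) = (0.223884, 0.000000)  (running Σ = (0.223796, 0.000792))
  m=1: (-0.003776, -0.003706) × (0.117373, 0.094200) = (-0.000094, -0.000791)  (running Σ = (0.223702, 0.000002))
  m=2: (-0.000000, -0.000017) × (0.085015, 0.383452) = (0.000007, -0.000002)  (running Σ = (0.223709, -0.000000))
  m=3: (0.000000, -0.000000) × (-0.105231, 0.213399) = (0.000000, 0.000000)  (running Σ = (0.223709, 0.000000))
Total Σ_m = (0.223709, 0.000000). Multiply by 1.795196: (0.401601, 0.000000). P_3(cos γ) = 0.401601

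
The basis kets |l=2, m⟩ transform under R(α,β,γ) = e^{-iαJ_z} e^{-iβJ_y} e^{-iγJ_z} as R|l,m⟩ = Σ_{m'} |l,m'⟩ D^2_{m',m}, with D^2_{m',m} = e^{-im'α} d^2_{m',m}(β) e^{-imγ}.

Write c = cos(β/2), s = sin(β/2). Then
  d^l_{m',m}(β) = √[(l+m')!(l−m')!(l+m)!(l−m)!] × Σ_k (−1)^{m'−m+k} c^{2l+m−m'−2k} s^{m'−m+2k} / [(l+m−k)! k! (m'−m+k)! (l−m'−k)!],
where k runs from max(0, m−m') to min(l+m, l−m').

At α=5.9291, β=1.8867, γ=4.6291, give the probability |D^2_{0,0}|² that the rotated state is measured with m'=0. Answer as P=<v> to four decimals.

P=0.1262

Split into d^2_{0,0}(β=1.8867) × two z-phases.
With c≡cos(β/2)=0.587079 and s≡sin(β/2)=0.809529, N=[2·2·2·2]^{1/2}=4.000000
Admissible k: 0..2 (factorial args all ≥0)
  k=0: (−1)^0·4.0000/(4)·0.5871^4·0.8095^0 = +0.118792
  k=1: (−1)^1·4.0000/(1)·0.5871^2·0.8095^2 = -0.903481
  k=2: (−1)^2·4.0000/(4)·0.5871^0·0.8095^4 = +0.429468
d^2_{0,0}(1.8867) = +0.118792 -0.903481 +0.429468 = -0.355221
|D^2_{0,0}|² = |d^2_{0,0}(β)|² = (-0.355221)² = 0.126182 (the z-rotation phases have unit modulus)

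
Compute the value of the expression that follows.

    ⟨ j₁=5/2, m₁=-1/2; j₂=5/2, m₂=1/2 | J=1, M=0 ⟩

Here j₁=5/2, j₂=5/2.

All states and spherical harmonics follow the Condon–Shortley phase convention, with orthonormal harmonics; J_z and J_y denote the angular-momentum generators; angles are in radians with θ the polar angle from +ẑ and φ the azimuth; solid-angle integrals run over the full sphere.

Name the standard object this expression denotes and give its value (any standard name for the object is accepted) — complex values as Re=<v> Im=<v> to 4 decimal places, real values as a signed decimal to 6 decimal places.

This is a Clebsch–Gordan (vector-coupling) coefficient.
triangle: 4!*1!*1!/7! = 24/5040
(j±m)!: 2!*3!*3!*2!*1!*1! = 144
prefactor² = (2J+1)*Δ*N² = 72/35
  k=2: +1/(2!*2!*1!*1!*0!*0!) = 1/4
  k=3: −1/(3!*1!*0!*0!*1!*1!) = -1/6
Σ = 1/12  ⇒  CG² = 72/35*(1/12)² = 1/70
CG = +√(1/70) = +0.119523

Clebsch–Gordan coefficient, +√(1/70) ≈ +0.119523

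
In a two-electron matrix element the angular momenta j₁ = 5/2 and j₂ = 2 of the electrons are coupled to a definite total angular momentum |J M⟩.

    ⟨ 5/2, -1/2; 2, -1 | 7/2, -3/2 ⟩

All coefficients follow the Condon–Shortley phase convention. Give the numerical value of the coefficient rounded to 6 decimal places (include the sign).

j₁+j₂−J=1  J+j₁−j₂=4  J−j₁+j₂=3  j₁+j₂+J+1=9
(j₁±m₁, j₂±m₂, J±M) = (2,3,1,3,2,5)
P² = 384/7
sum k=0..1:
  [0] +1/12 = 1/12
  [1] −1/24 = -1/24
S = 1/24
C² = P²·S² = 2/21 ; C = +0.308607

+0.308607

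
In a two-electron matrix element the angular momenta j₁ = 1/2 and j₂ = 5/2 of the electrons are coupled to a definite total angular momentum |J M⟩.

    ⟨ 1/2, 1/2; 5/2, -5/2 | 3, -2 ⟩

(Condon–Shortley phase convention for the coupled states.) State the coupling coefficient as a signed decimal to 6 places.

√[7·0!1!5!/7! · 1!0!0!5!1!5!] = √(2400)
  +(−1)^0/∏(0,0,0,0,1,5)! = 1/120  (running 1/120)
⟨..|..⟩ = √(2400)·(1/120) = +0.408248

+√(1/6) ≈ +0.408248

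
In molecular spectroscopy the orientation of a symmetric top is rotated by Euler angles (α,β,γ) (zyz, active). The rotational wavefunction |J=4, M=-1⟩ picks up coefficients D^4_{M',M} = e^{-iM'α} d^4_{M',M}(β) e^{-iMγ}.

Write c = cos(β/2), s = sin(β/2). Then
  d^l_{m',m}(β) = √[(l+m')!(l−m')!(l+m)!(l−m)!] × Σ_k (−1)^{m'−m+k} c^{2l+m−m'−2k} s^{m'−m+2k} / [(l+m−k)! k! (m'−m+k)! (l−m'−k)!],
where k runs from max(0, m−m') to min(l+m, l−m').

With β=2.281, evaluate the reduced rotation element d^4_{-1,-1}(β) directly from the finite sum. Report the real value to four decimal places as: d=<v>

d=-0.4252

d^4_{-1,-1}(β=2.2810) via the finite sum:
c=cos(2.281000/2)=0.417140, s=sin(2.281000/2)=0.908842; N=√[6·120·6·120]=720.000000
k: max(0,(-1)−(-1))=0 … min(4+(-1),4−(-1))=3
  k=0: (−1)^0·720.0000/(720)·0.4171^8·0.9088^0 = +0.000917
  k=1: (−1)^1·720.0000/(48)·0.4171^6·0.9088^2 = -0.065277
  k=2: (−1)^2·720.0000/(24)·0.4171^4·0.9088^4 = +0.619731
  k=3: (−1)^3·720.0000/(72)·0.4171^2·0.9088^6 = -0.980607
d^4_{-1,-1}(2.2810) = +0.000917 -0.065277 +0.619731 -0.980607 = -0.425236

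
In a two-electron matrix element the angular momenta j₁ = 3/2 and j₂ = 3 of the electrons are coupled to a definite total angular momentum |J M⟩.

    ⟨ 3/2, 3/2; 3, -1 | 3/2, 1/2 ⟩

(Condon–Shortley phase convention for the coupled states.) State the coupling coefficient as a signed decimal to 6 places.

triangle: 3!×0!×3!/7! = 36/5040
(j±m)!: 3!×0!×2!×4!×2!×1! = 576
prefactor² = (2J+1)×Δ×N² = 576/35
  k=0: +1/(0!×3!×0!×2!×0!×1!) = 1/12
Σ = 1/12  ⇒  CG² = 576/35×(1/12)² = 4/35
CG = +√(4/35) = +0.338062

+0.338062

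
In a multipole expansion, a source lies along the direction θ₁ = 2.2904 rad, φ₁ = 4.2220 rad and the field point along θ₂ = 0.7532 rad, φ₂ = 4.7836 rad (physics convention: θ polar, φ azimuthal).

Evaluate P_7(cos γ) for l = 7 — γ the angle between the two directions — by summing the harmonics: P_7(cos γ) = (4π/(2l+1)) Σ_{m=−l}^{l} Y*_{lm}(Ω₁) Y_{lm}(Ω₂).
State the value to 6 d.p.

Term-by-term m-sum for l=7 (normalisation 4π/15 = 0.837758):
  [-7]  conj(Y_{7,-7})(Ω₁) = (-0.019531, -0.065182) ; Y_{7,-7}(Ω₂) = (-0.016742, -0.030757) ; Δ = (-0.001678, 0.001692)
  [-6]  conj(Y_{7,-6})(Ω₁) = (-0.218711, -0.044166) ; Y_{7,-6}(Ω₂) = (-0.127184, 0.057909) ; Δ = (0.030374, -0.007048)
  [-5]  conj(Y_{7,-5})(Ω₁) = (-0.261029, 0.316497) ; Y_{7,-5}(Ω₂) = (0.113315, 0.304686) ; Δ = (-0.126011, -0.043668)
  [-4]  conj(Y_{7,-4})(Ω₁) = (0.156012, 0.378722) ; Y_{7,-4}(Ω₂) = (0.440594, -0.129009) ; Δ = (0.117596, 0.146736)
  [-3]  conj(Y_{7,-3})(Ω₁) = (0.061526, 0.006150) ; Y_{7,-3}(Ω₂) = (-0.062861, -0.289760) ; Δ = (-0.002086, -0.018214)
  [-2]  conj(Y_{7,-2})(Ω₁) = (-0.188198, 0.281067) ; Y_{7,-2}(Ω₂) = (0.160689, -0.023042) ; Δ = (-0.023765, 0.049501)
  [-1]  conj(Y_{7,-1})(Ω₁) = (0.104017, 0.194830) ; Y_{7,-1}(Ω₂) = (-0.027005, -0.378590) ; Δ = (0.070952, -0.044641)
  [+0]  conj(Y_{7,0})(Ω₁) = (-0.280432, -0.000000) ; Y_{7,0}(Ω₂) = (0.051216, 0.000000) ; Δ = (-0.014363, -0.000000)
  [+1]  conj(Y_{7,1})(Ω₁) = (-0.104017, 0.194830) ; Y_{7,1}(Ω₂) = (0.027005, -0.378590) ; Δ = (0.070952, 0.044641)
  [+2]  conj(Y_{7,2})(Ω₁) = (-0.188198, -0.281067) ; Y_{7,2}(Ω₂) = (0.160689, 0.023042) ; Δ = (-0.023765, -0.049501)
  [+3]  conj(Y_{7,3})(Ω₁) = (-0.061526, 0.006150) ; Y_{7,3}(Ω₂) = (0.062861, -0.289760) ; Δ = (-0.002086, 0.018214)
  [+4]  conj(Y_{7,4})(Ω₁) = (0.156012, -0.378722) ; Y_{7,4}(Ω₂) = (0.440594, 0.129009) ; Δ = (0.117596, -0.146736)
  [+5]  conj(Y_{7,5})(Ω₁) = (0.261029, 0.316497) ; Y_{7,5}(Ω₂) = (-0.113315, 0.304686) ; Δ = (-0.126011, 0.043668)
  [+6]  conj(Y_{7,6})(Ω₁) = (-0.218711, 0.044166) ; Y_{7,6}(Ω₂) = (-0.127184, -0.057909) ; Δ = (0.030374, 0.007048)
  [+7]  conj(Y_{7,7})(Ω₁) = (0.019531, -0.065182) ; Y_{7,7}(Ω₂) = (0.016742, -0.030757) ; Δ = (-0.001678, -0.001692)
Σ over m = (0.116404, 0.000000); ×(4π/15) → (0.097518, 0.000000). Real part: 0.097518

0.097518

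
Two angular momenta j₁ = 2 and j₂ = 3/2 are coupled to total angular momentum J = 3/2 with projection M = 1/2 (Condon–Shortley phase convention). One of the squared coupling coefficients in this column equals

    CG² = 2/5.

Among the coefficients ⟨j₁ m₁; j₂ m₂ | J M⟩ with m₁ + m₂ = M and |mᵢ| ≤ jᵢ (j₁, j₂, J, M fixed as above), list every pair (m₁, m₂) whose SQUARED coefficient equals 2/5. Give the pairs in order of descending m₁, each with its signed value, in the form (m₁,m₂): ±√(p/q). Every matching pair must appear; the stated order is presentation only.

Admissible pairs with m₁+m₂ = M = 1/2: (-1,3/2), (0,1/2), (1,-1/2), (2,-3/2)
  (m₁,m₂)=(2,-3/2): CG² = 2/5, CG = +√(2/5)   ← matches the target
  (m₁,m₂)=(1,-1/2): CG² = 0/1, CG = 0
  (m₁,m₂)=(0,1/2): CG² = 1/5, CG = −√(1/5)
  (m₁,m₂)=(-1,3/2): CG² = 2/5, CG = +√(2/5)   ← matches the target
Pairs with CG² = 2/5: (2,-3/2): +√(2/5); (-1,3/2): +√(2/5)

(2,-3/2): +√(2/5); (-1,3/2): +√(2/5)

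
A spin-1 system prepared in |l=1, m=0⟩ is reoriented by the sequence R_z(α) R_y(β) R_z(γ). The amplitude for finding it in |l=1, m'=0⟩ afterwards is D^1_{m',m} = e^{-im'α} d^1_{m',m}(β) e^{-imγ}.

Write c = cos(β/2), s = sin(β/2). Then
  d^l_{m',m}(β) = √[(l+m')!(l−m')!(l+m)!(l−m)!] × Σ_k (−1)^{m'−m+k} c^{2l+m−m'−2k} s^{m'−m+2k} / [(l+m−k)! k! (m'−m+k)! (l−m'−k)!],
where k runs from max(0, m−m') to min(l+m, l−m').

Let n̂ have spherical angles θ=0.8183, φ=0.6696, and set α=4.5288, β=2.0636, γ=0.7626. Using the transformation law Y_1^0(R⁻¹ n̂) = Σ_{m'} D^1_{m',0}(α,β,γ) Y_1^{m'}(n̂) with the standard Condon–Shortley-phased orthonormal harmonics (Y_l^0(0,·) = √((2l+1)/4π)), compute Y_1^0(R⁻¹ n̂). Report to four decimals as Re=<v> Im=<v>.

Re=-0.3947 Im=0.0000

Need the full column D^1_{m',0} for m'=−1..1 at α=4.5288, β=2.0636, γ=0.7626.
cos(β/2)=0.513275, sin(β/2)=0.858224
d^1_{-1,0}: single k=1 term ⇒ +0.622968;  D = -0.113729-0.612499i
d^1_{0,0}: k∈[0..1] ⇒ +0.263451 -0.736549 = -0.473098;  D = -0.473098+0.000000i
d^1_{1,0}: single k=0 term ⇒ -0.622968;  D = +0.113729-0.612499i
Y_1^{m'}(θ=0.8183,φ=0.6696) and Σ D·Y over m':
  (-0.1137-0.6125i)·(+0.1977-0.1565i)  (-0.4731+0.0000i)·(+0.3339+0.0000i)  (+0.1137-0.6125i)·(-0.1977-0.1565i)
Y_1^0(R⁻¹ n̂) = -0.394724+0.000000i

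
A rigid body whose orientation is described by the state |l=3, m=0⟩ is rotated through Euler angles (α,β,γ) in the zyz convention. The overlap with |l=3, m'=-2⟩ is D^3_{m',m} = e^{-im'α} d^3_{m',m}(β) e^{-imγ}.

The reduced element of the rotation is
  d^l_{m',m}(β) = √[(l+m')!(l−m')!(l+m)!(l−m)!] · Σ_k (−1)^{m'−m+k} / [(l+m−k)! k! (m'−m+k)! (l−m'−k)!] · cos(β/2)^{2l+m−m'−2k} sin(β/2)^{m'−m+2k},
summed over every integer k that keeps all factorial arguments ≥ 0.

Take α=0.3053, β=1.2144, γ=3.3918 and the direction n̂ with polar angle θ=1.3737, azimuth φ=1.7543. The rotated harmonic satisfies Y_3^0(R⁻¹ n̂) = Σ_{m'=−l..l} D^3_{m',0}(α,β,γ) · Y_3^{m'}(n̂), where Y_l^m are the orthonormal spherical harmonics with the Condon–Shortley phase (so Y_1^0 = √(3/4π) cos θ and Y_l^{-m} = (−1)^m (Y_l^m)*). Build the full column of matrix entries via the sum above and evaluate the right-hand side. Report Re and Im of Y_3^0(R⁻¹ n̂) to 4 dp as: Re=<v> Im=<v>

Re=-0.1906 Im=0.0000

Need the full column D^3_{m',0} for m'=−3..3 at α=0.3053, β=1.2144, γ=3.3918.
cos(β/2)=0.821249, sin(β/2)=0.570570
d^3_{-3,0}: single k=3 term ⇒ +0.460115;  D = +0.280246+0.364922i
d^3_{-2,0}: k∈[2..3] ⇒ +0.811106 -0.391513 = +0.419593;  D = +0.343774+0.240578i
d^3_{-1,0}: k∈[1..3] ⇒ +0.738369 -1.069211 +0.172033 = -0.158809;  D = -0.151465-0.047735i
d^3_{0,0}: k∈[0..3] ⇒ +0.306795 -1.332784 +0.643322 -0.034503 = -0.417170;  D = -0.417170+0.000000i
d^3_{1,0}: k∈[0..2] ⇒ -0.738369 +1.069211 -0.172033 = +0.158809;  D = +0.151465-0.047735i
d^3_{2,0}: k∈[0..1] ⇒ +0.811106 -0.391513 = +0.419593;  D = +0.343774-0.240578i
d^3_{3,0}: single k=0 term ⇒ -0.460115;  D = -0.280246+0.364922i
Y_3^{m'}(θ=1.3737,φ=1.7543) and Σ D·Y over m':
  (+0.2802+0.3649i)·(+0.2058+0.3353i)  (+0.3438+0.2406i)·(-0.1796+0.0691i)  (-0.1515-0.0477i)·(+0.0467+0.2519i)  (-0.4172+0.0000i)·(-0.2052+0.0000i)  (+0.1515-0.0477i)·(-0.0467+0.2519i)  (+0.3438-0.2406i)·(-0.1796-0.0691i)  (-0.2802+0.3649i)·(-0.2058+0.3353i)
Y_3^0(R⁻¹ n̂) = -0.190613+0.000000i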